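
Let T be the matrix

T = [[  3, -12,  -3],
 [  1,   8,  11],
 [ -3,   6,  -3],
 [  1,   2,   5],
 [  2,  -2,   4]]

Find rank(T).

2

Row reduce to echelon form.
R2 ← R2 − (1/3)·R1: [0, 12, 12]
R3 ← R3 + R1: [0, -6, -6]
R4 ← R4 − (1/3)·R1: [0, 6, 6]
R5 ← R5 − (2/3)·R1: [0, 6, 6]
R3 ← R3 + (1/2)·R2: [0, 0, 0]
R4 ← R4 − (1/2)·R2: [0, 0, 0]
R5 ← R5 − (1/2)·R2: [0, 0, 0]
Echelon form has 2 nonzero rows, so rank(T) = 2.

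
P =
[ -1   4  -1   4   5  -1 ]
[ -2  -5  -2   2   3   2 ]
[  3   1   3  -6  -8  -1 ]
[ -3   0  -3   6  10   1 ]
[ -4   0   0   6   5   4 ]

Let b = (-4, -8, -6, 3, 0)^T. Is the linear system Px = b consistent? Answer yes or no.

Row reduce the augmented matrix [P | b].
R2 ← R2 − (2)·R1: [0, -13, 0, -6, -7, 4, 0]
R3 ← R3 + (3)·R1: [0, 13, 0, 6, 7, -4, -18]
R4 ← R4 − (3)·R1: [0, -12, 0, -6, -5, 4, 15]
R5 ← R5 − (4)·R1: [0, -16, 4, -10, -15, 8, 16]
R3 ← R3 + R2: [0, 0, 0, 0, 0, 0, -18]
R4 ← R4 − (12/13)·R2: [0, 0, 0, -6/13, 19/13, 4/13, 15]
R5 ← R5 − (16/13)·R2: [0, 0, 4, -34/13, -83/13, 40/13, 16]
Swap R3 ↔ R5
The echelon form has 5 nonzero rows; the last pivot sits in the augmented column, so rank(P) = 4 but rank([P|b]) = 5.
Since the ranks differ, the system is inconsistent.

no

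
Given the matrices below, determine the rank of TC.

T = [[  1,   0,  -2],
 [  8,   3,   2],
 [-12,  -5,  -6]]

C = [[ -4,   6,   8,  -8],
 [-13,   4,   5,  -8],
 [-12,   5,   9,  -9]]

First compute TC:
[[ 20,  -4, -10,  10],
 [-95,  70,  97, -106],
 [185, -122, -175, 190]]
Now row reduce the product.
R2 ← R2 + (19/4)·R1: [0, 51, 99/2, -117/2]
R3 ← R3 − (37/4)·R1: [0, -85, -165/2, 195/2]
R3 ← R3 + (5/3)·R2: [0, 0, 0, 0]
2 nonzero rows, so rank(TC) = 2.

2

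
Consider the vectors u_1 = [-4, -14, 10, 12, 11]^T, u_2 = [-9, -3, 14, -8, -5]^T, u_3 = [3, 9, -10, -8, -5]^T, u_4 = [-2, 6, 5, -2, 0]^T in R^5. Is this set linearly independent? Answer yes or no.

yes

Form the matrix with these vectors as rows and row reduce.
R2 ← R2 − (9/4)·R1: [0, 57/2, -17/2, -35, -119/4]
R3 ← R3 + (3/4)·R1: [0, -3/2, -5/2, 1, 13/4]
R4 ← R4 − (1/2)·R1: [0, 13, 0, -8, -11/2]
R3 ← R3 + (1/19)·R2: [0, 0, -56/19, -16/19, 32/19]
R4 ← R4 − (26/57)·R2: [0, 0, 221/57, 454/57, 460/57]
R4 ← R4 + (221/168)·R3: [0, 0, 0, 48/7, 72/7]
4 nonzero rows, so the 4 vectors span a space of dimension 4.
Since 4 = 4, the vectors are linearly independent.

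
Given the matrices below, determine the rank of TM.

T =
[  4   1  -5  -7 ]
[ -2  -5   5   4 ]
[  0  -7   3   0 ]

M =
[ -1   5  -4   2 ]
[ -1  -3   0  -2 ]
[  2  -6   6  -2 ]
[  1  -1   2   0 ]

2

First compute TM:
[[-22,  54, -60,  16],
 [ 21, -29,  46,  -4],
 [ 13,   3,  18,   8]]
Now row reduce the product.
R2 ← R2 + (21/22)·R1: [0, 248/11, -124/11, 124/11]
R3 ← R3 + (13/22)·R1: [0, 384/11, -192/11, 192/11]
R3 ← R3 − (48/31)·R2: [0, 0, 0, 0]
2 nonzero rows, so rank(TM) = 2.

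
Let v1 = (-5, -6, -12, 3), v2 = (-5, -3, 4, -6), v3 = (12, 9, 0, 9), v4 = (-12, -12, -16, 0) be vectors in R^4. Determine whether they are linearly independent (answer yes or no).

no

Form the matrix with these vectors as rows and row reduce.
R2 ← R2 − R1: [0, 3, 16, -9]
R3 ← R3 + (12/5)·R1: [0, -27/5, -144/5, 81/5]
R4 ← R4 − (12/5)·R1: [0, 12/5, 64/5, -36/5]
R3 ← R3 + (9/5)·R2: [0, 0, 0, 0]
R4 ← R4 − (4/5)·R2: [0, 0, 0, 0]
2 nonzero rows, so the 4 vectors span a space of dimension 2.
Since 2 < 4, the vectors are linearly dependent.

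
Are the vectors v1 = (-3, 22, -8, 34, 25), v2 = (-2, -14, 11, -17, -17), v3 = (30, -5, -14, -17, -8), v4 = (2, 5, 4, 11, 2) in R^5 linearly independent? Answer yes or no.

Form the matrix with these vectors as rows and row reduce.
R2 ← R2 − (2/3)·R1: [0, -86/3, 49/3, -119/3, -101/3]
R3 ← R3 + (10)·R1: [0, 215, -94, 323, 242]
R4 ← R4 + (2/3)·R1: [0, 59/3, -4/3, 101/3, 56/3]
R3 ← R3 + (15/2)·R2: [0, 0, 57/2, 51/2, -21/2]
R4 ← R4 + (59/86)·R2: [0, 0, 849/86, 555/86, -381/86]
R4 ← R4 − (283/817)·R3: [0, 0, 0, -1944/817, -648/817]
4 nonzero rows, so the 4 vectors span a space of dimension 4.
Since 4 = 4, the vectors are linearly independent.

yes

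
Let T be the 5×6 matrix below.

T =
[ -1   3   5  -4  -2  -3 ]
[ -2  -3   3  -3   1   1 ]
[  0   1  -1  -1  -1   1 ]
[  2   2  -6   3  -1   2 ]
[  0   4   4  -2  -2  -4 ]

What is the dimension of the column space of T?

3

Row reduce to echelon form.
R2 ← R2 − (2)·R1: [0, -9, -7, 5, 5, 7]
R4 ← R4 + (2)·R1: [0, 8, 4, -5, -5, -4]
R3 ← R3 + (1/9)·R2: [0, 0, -16/9, -4/9, -4/9, 16/9]
R4 ← R4 + (8/9)·R2: [0, 0, -20/9, -5/9, -5/9, 20/9]
R5 ← R5 + (4/9)·R2: [0, 0, 8/9, 2/9, 2/9, -8/9]
R4 ← R4 − (5/4)·R3: [0, 0, 0, 0, 0, 0]
R5 ← R5 + (1/2)·R3: [0, 0, 0, 0, 0, 0]
Echelon form has 3 nonzero rows, so rank(T) = 3.
The column space has dimension equal to the rank: 3.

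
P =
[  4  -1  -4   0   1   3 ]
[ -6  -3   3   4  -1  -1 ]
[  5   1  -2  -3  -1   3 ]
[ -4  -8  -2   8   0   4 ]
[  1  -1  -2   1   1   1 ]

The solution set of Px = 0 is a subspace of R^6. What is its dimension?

Row reduce to echelon form.
R2 ← R2 + (3/2)·R1: [0, -9/2, -3, 4, 1/2, 7/2]
R3 ← R3 − (5/4)·R1: [0, 9/4, 3, -3, -9/4, -3/4]
R4 ← R4 + R1: [0, -9, -6, 8, 1, 7]
R5 ← R5 − (1/4)·R1: [0, -3/4, -1, 1, 3/4, 1/4]
R3 ← R3 + (1/2)·R2: [0, 0, 3/2, -1, -2, 1]
R4 ← R4 − (2)·R2: [0, 0, 0, 0, 0, 0]
R5 ← R5 − (1/6)·R2: [0, 0, -1/2, 1/3, 2/3, -1/3]
R5 ← R5 + (1/3)·R3: [0, 0, 0, 0, 0, 0]
3 nonzero rows, so rank(P) = 3.
P has 6 columns; by rank–nullity, nullity = 6 − 3 = 3.

3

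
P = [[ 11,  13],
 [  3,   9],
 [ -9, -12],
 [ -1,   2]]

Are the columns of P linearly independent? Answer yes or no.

yes

Row reduce P to echelon form.
R2 ← R2 − (3/11)·R1: [0, 60/11]
R3 ← R3 + (9/11)·R1: [0, -15/11]
R4 ← R4 + (1/11)·R1: [0, 35/11]
R3 ← R3 + (1/4)·R2: [0, 0]
R4 ← R4 − (7/12)·R2: [0, 0]
2 pivots among 2 columns.
Every column is a pivot column, so the columns are linearly independent.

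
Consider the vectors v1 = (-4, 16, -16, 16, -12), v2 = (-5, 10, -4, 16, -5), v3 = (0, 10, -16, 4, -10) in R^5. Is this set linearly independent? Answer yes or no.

no

Form the matrix with these vectors as rows and row reduce.
R2 ← R2 − (5/4)·R1: [0, -10, 16, -4, 10]
R3 ← R3 + R2: [0, 0, 0, 0, 0]
2 nonzero rows, so the 3 vectors span a space of dimension 2.
Since 2 < 3, the vectors are linearly dependent.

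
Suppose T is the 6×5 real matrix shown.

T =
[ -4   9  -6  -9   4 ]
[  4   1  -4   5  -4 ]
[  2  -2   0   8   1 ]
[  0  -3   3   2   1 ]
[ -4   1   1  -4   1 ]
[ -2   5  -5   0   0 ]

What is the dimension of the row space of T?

4

Row reduce to echelon form.
R2 ← R2 + R1: [0, 10, -10, -4, 0]
R3 ← R3 + (1/2)·R1: [0, 5/2, -3, 7/2, 3]
R5 ← R5 − R1: [0, -8, 7, 5, -3]
R6 ← R6 − (1/2)·R1: [0, 1/2, -2, 9/2, -2]
R3 ← R3 − (1/4)·R2: [0, 0, -1/2, 9/2, 3]
R4 ← R4 + (3/10)·R2: [0, 0, 0, 4/5, 1]
R5 ← R5 + (4/5)·R2: [0, 0, -1, 9/5, -3]
R6 ← R6 − (1/20)·R2: [0, 0, -3/2, 47/10, -2]
R5 ← R5 − (2)·R3: [0, 0, 0, -36/5, -9]
R6 ← R6 − (3)·R3: [0, 0, 0, -44/5, -11]
R5 ← R5 + (9)·R4: [0, 0, 0, 0, 0]
R6 ← R6 + (11)·R4: [0, 0, 0, 0, 0]
Echelon form has 4 nonzero rows, so rank(T) = 4.
The row space has dimension equal to the rank: 4.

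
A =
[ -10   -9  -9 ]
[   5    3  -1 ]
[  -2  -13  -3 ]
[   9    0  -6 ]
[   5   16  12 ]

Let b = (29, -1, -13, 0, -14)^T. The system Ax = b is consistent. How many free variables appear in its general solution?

Row reduce the augmented matrix [A | b].
R2 ← R2 + (1/2)·R1: [0, -3/2, -11/2, 27/2]
R3 ← R3 − (1/5)·R1: [0, -56/5, -6/5, -94/5]
R4 ← R4 + (9/10)·R1: [0, -81/10, -141/10, 261/10]
R5 ← R5 + (1/2)·R1: [0, 23/2, 15/2, 1/2]
R3 ← R3 − (112/15)·R2: [0, 0, 598/15, -598/5]
R4 ← R4 − (27/5)·R2: [0, 0, 78/5, -234/5]
R5 ← R5 + (23/3)·R2: [0, 0, -104/3, 104]
R4 ← R4 − (9/23)·R3: [0, 0, 0, 0]
R5 ← R5 + (20/23)·R3: [0, 0, 0, 0]
The echelon form has 3 nonzero rows, and every pivot lies in the first 3 columns, so rank(A) = rank([A|b]) = 3.
The system is consistent.
Free variables = (unknowns) − (rank) = 3 − 3 = 0.

0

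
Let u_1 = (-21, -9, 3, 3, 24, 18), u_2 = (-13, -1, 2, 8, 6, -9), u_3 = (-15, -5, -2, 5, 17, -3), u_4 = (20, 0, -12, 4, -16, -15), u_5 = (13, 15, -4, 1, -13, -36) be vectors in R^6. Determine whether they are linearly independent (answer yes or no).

yes

Form the matrix with these vectors as rows and row reduce.
R2 ← R2 − (13/21)·R1: [0, 32/7, 1/7, 43/7, -62/7, -141/7]
R3 ← R3 − (5/7)·R1: [0, 10/7, -29/7, 20/7, -1/7, -111/7]
R4 ← R4 + (20/21)·R1: [0, -60/7, -64/7, 48/7, 48/7, 15/7]
R5 ← R5 + (13/21)·R1: [0, 66/7, -15/7, 20/7, 13/7, -174/7]
R3 ← R3 − (5/16)·R2: [0, 0, -67/16, 15/16, 21/8, -153/16]
R4 ← R4 + (15/8)·R2: [0, 0, -71/8, 147/8, -39/4, -285/8]
R5 ← R5 − (33/16)·R2: [0, 0, -39/16, -157/16, 161/8, 267/16]
R4 ← R4 − (142/67)·R3: [0, 0, 0, 1098/67, -1026/67, -1029/67]
R5 ← R5 − (39/67)·R3: [0, 0, 0, -694/67, 1246/67, 1491/67]
R5 ← R5 + (347/549)·R4: [0, 0, 0, 0, 544/61, 2296/183]
5 nonzero rows, so the 5 vectors span a space of dimension 5.
Since 5 = 5, the vectors are linearly independent.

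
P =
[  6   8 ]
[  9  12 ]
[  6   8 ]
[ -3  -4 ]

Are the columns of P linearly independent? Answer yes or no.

no

Row reduce P to echelon form.
R2 ← R2 − (3/2)·R1: [0, 0]
R3 ← R3 − R1: [0, 0]
R4 ← R4 + (1/2)·R1: [0, 0]
1 pivot among 2 columns.
Only 1 < 2 pivot columns, so the columns are linearly dependent.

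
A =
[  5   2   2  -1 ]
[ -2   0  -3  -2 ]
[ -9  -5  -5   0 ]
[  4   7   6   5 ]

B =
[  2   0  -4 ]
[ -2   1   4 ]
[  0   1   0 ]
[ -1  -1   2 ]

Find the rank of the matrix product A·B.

First compute AB:
[[  7,   5, -14],
 [ -2,  -1,   4],
 [ -8, -10,  16],
 [-11,   8,  22]]
Now row reduce the product.
R2 ← R2 + (2/7)·R1: [0, 3/7, 0]
R3 ← R3 + (8/7)·R1: [0, -30/7, 0]
R4 ← R4 + (11/7)·R1: [0, 111/7, 0]
R3 ← R3 + (10)·R2: [0, 0, 0]
R4 ← R4 − (37)·R2: [0, 0, 0]
2 nonzero rows, so rank(AB) = 2.

2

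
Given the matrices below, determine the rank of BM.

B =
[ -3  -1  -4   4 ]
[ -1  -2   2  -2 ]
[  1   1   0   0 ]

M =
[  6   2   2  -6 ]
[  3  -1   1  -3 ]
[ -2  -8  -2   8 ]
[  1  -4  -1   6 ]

First compute BM:
[[ -9,  11,  -3,  13],
 [-18,  -8,  -6,  16],
 [  9,   1,   3,  -9]]
Now row reduce the product.
R2 ← R2 − (2)·R1: [0, -30, 0, -10]
R3 ← R3 + R1: [0, 12, 0, 4]
R3 ← R3 + (2/5)·R2: [0, 0, 0, 0]
2 nonzero rows, so rank(BM) = 2.

2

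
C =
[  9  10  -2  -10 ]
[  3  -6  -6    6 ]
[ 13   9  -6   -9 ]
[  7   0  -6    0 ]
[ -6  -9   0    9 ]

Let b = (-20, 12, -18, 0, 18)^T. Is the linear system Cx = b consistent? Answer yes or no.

yes

Row reduce the augmented matrix [C | b].
R2 ← R2 − (1/3)·R1: [0, -28/3, -16/3, 28/3, 56/3]
R3 ← R3 − (13/9)·R1: [0, -49/9, -28/9, 49/9, 98/9]
R4 ← R4 − (7/9)·R1: [0, -70/9, -40/9, 70/9, 140/9]
R5 ← R5 + (2/3)·R1: [0, -7/3, -4/3, 7/3, 14/3]
R3 ← R3 − (7/12)·R2: [0, 0, 0, 0, 0]
R4 ← R4 − (5/6)·R2: [0, 0, 0, 0, 0]
R5 ← R5 − (1/4)·R2: [0, 0, 0, 0, 0]
The echelon form has 2 nonzero rows, and every pivot lies in the first 4 columns, so rank(C) = rank([C|b]) = 2.
The system is consistent.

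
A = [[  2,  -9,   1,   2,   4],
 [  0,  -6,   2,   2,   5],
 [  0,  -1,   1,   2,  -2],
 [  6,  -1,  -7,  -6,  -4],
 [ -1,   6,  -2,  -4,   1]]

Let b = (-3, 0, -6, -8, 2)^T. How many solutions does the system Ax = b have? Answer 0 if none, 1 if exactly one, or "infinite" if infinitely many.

Row reduce the augmented matrix [A | b].
R4 ← R4 − (3)·R1: [0, 26, -10, -12, -16, 1]
R5 ← R5 + (1/2)·R1: [0, 3/2, -3/2, -3, 3, 1/2]
R3 ← R3 − (1/6)·R2: [0, 0, 2/3, 5/3, -17/6, -6]
R4 ← R4 + (13/3)·R2: [0, 0, -4/3, -10/3, 17/3, 1]
R5 ← R5 + (1/4)·R2: [0, 0, -1, -5/2, 17/4, 1/2]
R4 ← R4 + (2)·R3: [0, 0, 0, 0, 0, -11]
R5 ← R5 + (3/2)·R3: [0, 0, 0, 0, 0, -17/2]
R5 ← R5 − (17/22)·R4: [0, 0, 0, 0, 0, 0]
The echelon form has 4 nonzero rows; the last pivot sits in the augmented column, so rank(A) = 3 but rank([A|b]) = 4.
Since the ranks differ, the system is inconsistent.
It has no solutions.

0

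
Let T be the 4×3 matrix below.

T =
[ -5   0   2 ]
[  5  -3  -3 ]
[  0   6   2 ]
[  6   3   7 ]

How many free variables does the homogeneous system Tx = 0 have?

0

Row reduce to echelon form.
R2 ← R2 + R1: [0, -3, -1]
R4 ← R4 + (6/5)·R1: [0, 3, 47/5]
R3 ← R3 + (2)·R2: [0, 0, 0]
R4 ← R4 + R2: [0, 0, 42/5]
Swap R3 ↔ R4
3 nonzero rows, so rank(T) = 3.
T has 3 columns; by rank–nullity, nullity = 3 − 3 = 0.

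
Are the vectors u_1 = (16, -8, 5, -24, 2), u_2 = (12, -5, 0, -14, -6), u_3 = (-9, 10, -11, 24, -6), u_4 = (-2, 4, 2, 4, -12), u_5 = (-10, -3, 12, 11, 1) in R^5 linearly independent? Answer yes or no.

yes

Form the matrix with these vectors as rows and row reduce.
R2 ← R2 − (3/4)·R1: [0, 1, -15/4, 4, -15/2]
R3 ← R3 + (9/16)·R1: [0, 11/2, -131/16, 21/2, -39/8]
R4 ← R4 + (1/8)·R1: [0, 3, 21/8, 1, -47/4]
R5 ← R5 + (5/8)·R1: [0, -8, 121/8, -4, 9/4]
R3 ← R3 − (11/2)·R2: [0, 0, 199/16, -23/2, 291/8]
R4 ← R4 − (3)·R2: [0, 0, 111/8, -11, 43/4]
R5 ← R5 + (8)·R2: [0, 0, -119/8, 28, -231/4]
R4 ← R4 − (222/199)·R3: [0, 0, 0, 364/199, -5936/199]
R5 ← R5 + (238/199)·R3: [0, 0, 0, 2835/199, -2835/199]
R5 ← R5 − (405/52)·R4: [0, 0, 0, 0, 2835/13]
5 nonzero rows, so the 5 vectors span a space of dimension 5.
Since 5 = 5, the vectors are linearly independent.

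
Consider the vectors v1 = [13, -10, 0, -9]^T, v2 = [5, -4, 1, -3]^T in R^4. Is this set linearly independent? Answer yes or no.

yes

Form the matrix with these vectors as rows and row reduce.
R2 ← R2 − (5/13)·R1: [0, -2/13, 1, 6/13]
2 nonzero rows, so the 2 vectors span a space of dimension 2.
Since 2 = 2, the vectors are linearly independent.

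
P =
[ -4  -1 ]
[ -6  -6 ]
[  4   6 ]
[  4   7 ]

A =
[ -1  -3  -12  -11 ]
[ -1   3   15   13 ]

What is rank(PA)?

2

First compute PA:
[[  5,   9,  33,  31],
 [ 12,   0, -18, -12],
 [-10,   6,  42,  34],
 [-11,   9,  57,  47]]
Now row reduce the product.
R2 ← R2 − (12/5)·R1: [0, -108/5, -486/5, -432/5]
R3 ← R3 + (2)·R1: [0, 24, 108, 96]
R4 ← R4 + (11/5)·R1: [0, 144/5, 648/5, 576/5]
R3 ← R3 + (10/9)·R2: [0, 0, 0, 0]
R4 ← R4 + (4/3)·R2: [0, 0, 0, 0]
2 nonzero rows, so rank(PA) = 2.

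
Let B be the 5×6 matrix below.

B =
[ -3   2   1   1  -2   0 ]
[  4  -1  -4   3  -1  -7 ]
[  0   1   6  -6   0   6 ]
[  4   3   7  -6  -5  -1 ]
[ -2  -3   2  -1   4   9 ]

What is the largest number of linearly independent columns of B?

5

Row reduce to echelon form.
R2 ← R2 + (4/3)·R1: [0, 5/3, -8/3, 13/3, -11/3, -7]
R4 ← R4 + (4/3)·R1: [0, 17/3, 25/3, -14/3, -23/3, -1]
R5 ← R5 − (2/3)·R1: [0, -13/3, 4/3, -5/3, 16/3, 9]
R3 ← R3 − (3/5)·R2: [0, 0, 38/5, -43/5, 11/5, 51/5]
R4 ← R4 − (17/5)·R2: [0, 0, 87/5, -97/5, 24/5, 114/5]
R5 ← R5 + (13/5)·R2: [0, 0, -28/5, 48/5, -21/5, -46/5]
R4 ← R4 − (87/38)·R3: [0, 0, 0, 11/38, -9/38, -21/38]
R5 ← R5 + (14/19)·R3: [0, 0, 0, 62/19, -49/19, -32/19]
R5 ← R5 − (124/11)·R4: [0, 0, 0, 0, 1/11, 50/11]
Echelon form has 5 nonzero rows, so rank(B) = 5.
The rank gives the maximum number of linearly independent columns: 5.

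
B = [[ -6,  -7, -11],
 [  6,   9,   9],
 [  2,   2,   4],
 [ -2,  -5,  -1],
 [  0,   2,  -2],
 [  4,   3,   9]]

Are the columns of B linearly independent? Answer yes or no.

no

Row reduce B to echelon form.
R2 ← R2 + R1: [0, 2, -2]
R3 ← R3 + (1/3)·R1: [0, -1/3, 1/3]
R4 ← R4 − (1/3)·R1: [0, -8/3, 8/3]
R6 ← R6 + (2/3)·R1: [0, -5/3, 5/3]
R3 ← R3 + (1/6)·R2: [0, 0, 0]
R4 ← R4 + (4/3)·R2: [0, 0, 0]
R5 ← R5 − R2: [0, 0, 0]
R6 ← R6 + (5/6)·R2: [0, 0, 0]
2 pivots among 3 columns.
Only 2 < 3 pivot columns, so the columns are linearly dependent.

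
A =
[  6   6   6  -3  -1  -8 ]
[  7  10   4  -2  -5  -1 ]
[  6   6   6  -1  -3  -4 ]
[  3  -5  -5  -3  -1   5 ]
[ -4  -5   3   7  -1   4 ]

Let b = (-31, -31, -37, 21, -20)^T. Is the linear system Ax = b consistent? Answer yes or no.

yes

Row reduce the augmented matrix [A | b].
R2 ← R2 − (7/6)·R1: [0, 3, -3, 3/2, -23/6, 25/3, 31/6]
R3 ← R3 − R1: [0, 0, 0, 2, -2, 4, -6]
R4 ← R4 − (1/2)·R1: [0, -8, -8, -3/2, -1/2, 9, 73/2]
R5 ← R5 + (2/3)·R1: [0, -1, 7, 5, -5/3, -4/3, -122/3]
R4 ← R4 + (8/3)·R2: [0, 0, -16, 5/2, -193/18, 281/9, 905/18]
R5 ← R5 + (1/3)·R2: [0, 0, 6, 11/2, -53/18, 13/9, -701/18]
Swap R3 ↔ R4
R5 ← R5 + (3/8)·R3: [0, 0, 0, 103/16, -1003/144, 947/72, -2893/144]
R5 ← R5 − (103/32)·R4: [0, 0, 0, 0, -19/36, 5/18, -7/9]
The echelon form has 5 nonzero rows, and every pivot lies in the first 6 columns, so rank(A) = rank([A|b]) = 5.
The system is consistent.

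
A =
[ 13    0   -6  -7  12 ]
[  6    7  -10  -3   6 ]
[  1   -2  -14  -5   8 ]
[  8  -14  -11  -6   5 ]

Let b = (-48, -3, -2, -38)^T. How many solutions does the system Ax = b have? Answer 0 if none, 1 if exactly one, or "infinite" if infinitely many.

Row reduce the augmented matrix [A | b].
R2 ← R2 − (6/13)·R1: [0, 7, -94/13, 3/13, 6/13, 249/13]
R3 ← R3 − (1/13)·R1: [0, -2, -176/13, -58/13, 92/13, 22/13]
R4 ← R4 − (8/13)·R1: [0, -14, -95/13, -22/13, -31/13, -110/13]
R3 ← R3 + (2/7)·R2: [0, 0, -1420/91, -400/91, 656/91, 652/91]
R4 ← R4 + (2)·R2: [0, 0, -283/13, -16/13, -19/13, 388/13]
R4 ← R4 − (1981/1420)·R3: [0, 0, 0, 348/71, -4089/355, 7047/355]
The echelon form has 4 nonzero rows, and every pivot lies in the first 5 columns, so rank(A) = rank([A|b]) = 4.
The system is consistent.
rank = 4 < 5 unknowns, so there are infinitely many solutions.

infinite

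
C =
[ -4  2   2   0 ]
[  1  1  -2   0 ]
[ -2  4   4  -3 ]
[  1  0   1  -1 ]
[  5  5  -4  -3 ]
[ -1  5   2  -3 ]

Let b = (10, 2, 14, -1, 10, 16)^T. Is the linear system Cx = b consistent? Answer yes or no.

Row reduce the augmented matrix [C | b].
R2 ← R2 + (1/4)·R1: [0, 3/2, -3/2, 0, 9/2]
R3 ← R3 − (1/2)·R1: [0, 3, 3, -3, 9]
R4 ← R4 + (1/4)·R1: [0, 1/2, 3/2, -1, 3/2]
R5 ← R5 + (5/4)·R1: [0, 15/2, -3/2, -3, 45/2]
R6 ← R6 − (1/4)·R1: [0, 9/2, 3/2, -3, 27/2]
R3 ← R3 − (2)·R2: [0, 0, 6, -3, 0]
R4 ← R4 − (1/3)·R2: [0, 0, 2, -1, 0]
R5 ← R5 − (5)·R2: [0, 0, 6, -3, 0]
R6 ← R6 − (3)·R2: [0, 0, 6, -3, 0]
R4 ← R4 − (1/3)·R3: [0, 0, 0, 0, 0]
R5 ← R5 − R3: [0, 0, 0, 0, 0]
R6 ← R6 − R3: [0, 0, 0, 0, 0]
The echelon form has 3 nonzero rows, and every pivot lies in the first 4 columns, so rank(C) = rank([C|b]) = 3.
The system is consistent.

yes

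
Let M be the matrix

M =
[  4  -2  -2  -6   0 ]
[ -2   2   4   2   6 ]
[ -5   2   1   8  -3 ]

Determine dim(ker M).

3

Row reduce to echelon form.
R2 ← R2 + (1/2)·R1: [0, 1, 3, -1, 6]
R3 ← R3 + (5/4)·R1: [0, -1/2, -3/2, 1/2, -3]
R3 ← R3 + (1/2)·R2: [0, 0, 0, 0, 0]
2 nonzero rows, so rank(M) = 2.
M has 5 columns; by rank–nullity, nullity = 5 − 2 = 3.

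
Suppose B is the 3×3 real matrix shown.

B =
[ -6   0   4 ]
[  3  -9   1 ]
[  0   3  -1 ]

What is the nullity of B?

1

Row reduce to echelon form.
R2 ← R2 + (1/2)·R1: [0, -9, 3]
R3 ← R3 + (1/3)·R2: [0, 0, 0]
2 nonzero rows, so rank(B) = 2.
B has 3 columns; by rank–nullity, nullity = 3 − 2 = 1.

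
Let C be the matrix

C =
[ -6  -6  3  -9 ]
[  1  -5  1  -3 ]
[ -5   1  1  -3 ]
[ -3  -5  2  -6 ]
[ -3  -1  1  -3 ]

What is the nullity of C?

2

Row reduce to echelon form.
R2 ← R2 + (1/6)·R1: [0, -6, 3/2, -9/2]
R3 ← R3 − (5/6)·R1: [0, 6, -3/2, 9/2]
R4 ← R4 − (1/2)·R1: [0, -2, 1/2, -3/2]
R5 ← R5 − (1/2)·R1: [0, 2, -1/2, 3/2]
R3 ← R3 + R2: [0, 0, 0, 0]
R4 ← R4 − (1/3)·R2: [0, 0, 0, 0]
R5 ← R5 + (1/3)·R2: [0, 0, 0, 0]
2 nonzero rows, so rank(C) = 2.
C has 4 columns; by rank–nullity, nullity = 4 − 2 = 2.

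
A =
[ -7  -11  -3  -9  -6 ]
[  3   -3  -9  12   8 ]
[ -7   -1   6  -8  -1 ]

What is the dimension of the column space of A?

Row reduce to echelon form.
R2 ← R2 + (3/7)·R1: [0, -54/7, -72/7, 57/7, 38/7]
R3 ← R3 − R1: [0, 10, 9, 1, 5]
R3 ← R3 + (35/27)·R2: [0, 0, -13/3, 104/9, 325/27]
Echelon form has 3 nonzero rows, so rank(A) = 3.
The column space has dimension equal to the rank: 3.

3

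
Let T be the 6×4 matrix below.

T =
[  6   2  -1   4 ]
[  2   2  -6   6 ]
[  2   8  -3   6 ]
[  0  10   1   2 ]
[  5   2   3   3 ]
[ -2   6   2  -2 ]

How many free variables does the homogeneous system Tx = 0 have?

0

Row reduce to echelon form.
R2 ← R2 − (1/3)·R1: [0, 4/3, -17/3, 14/3]
R3 ← R3 − (1/3)·R1: [0, 22/3, -8/3, 14/3]
R5 ← R5 − (5/6)·R1: [0, 1/3, 23/6, -1/3]
R6 ← R6 + (1/3)·R1: [0, 20/3, 5/3, -2/3]
R3 ← R3 − (11/2)·R2: [0, 0, 57/2, -21]
R4 ← R4 − (15/2)·R2: [0, 0, 87/2, -33]
R5 ← R5 − (1/4)·R2: [0, 0, 21/4, -3/2]
R6 ← R6 − (5)·R2: [0, 0, 30, -24]
R4 ← R4 − (29/19)·R3: [0, 0, 0, -18/19]
R5 ← R5 − (7/38)·R3: [0, 0, 0, 45/19]
R6 ← R6 − (20/19)·R3: [0, 0, 0, -36/19]
R5 ← R5 + (5/2)·R4: [0, 0, 0, 0]
R6 ← R6 − (2)·R4: [0, 0, 0, 0]
4 nonzero rows, so rank(T) = 4.
T has 4 columns; by rank–nullity, nullity = 4 − 4 = 0.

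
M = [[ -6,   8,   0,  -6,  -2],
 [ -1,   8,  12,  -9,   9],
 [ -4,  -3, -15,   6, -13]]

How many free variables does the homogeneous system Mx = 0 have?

Row reduce to echelon form.
R2 ← R2 − (1/6)·R1: [0, 20/3, 12, -8, 28/3]
R3 ← R3 − (2/3)·R1: [0, -25/3, -15, 10, -35/3]
R3 ← R3 + (5/4)·R2: [0, 0, 0, 0, 0]
2 nonzero rows, so rank(M) = 2.
M has 5 columns; by rank–nullity, nullity = 5 − 2 = 3.

3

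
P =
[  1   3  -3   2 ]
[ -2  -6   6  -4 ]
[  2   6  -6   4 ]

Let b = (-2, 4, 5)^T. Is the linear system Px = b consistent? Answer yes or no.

no

Row reduce the augmented matrix [P | b].
R2 ← R2 + (2)·R1: [0, 0, 0, 0, 0]
R3 ← R3 − (2)·R1: [0, 0, 0, 0, 9]
Swap R2 ↔ R3
The echelon form has 2 nonzero rows; the last pivot sits in the augmented column, so rank(P) = 1 but rank([P|b]) = 2.
Since the ranks differ, the system is inconsistent.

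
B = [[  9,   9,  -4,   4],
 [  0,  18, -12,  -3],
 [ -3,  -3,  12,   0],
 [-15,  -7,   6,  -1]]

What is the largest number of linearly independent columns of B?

Row reduce to echelon form.
R3 ← R3 + (1/3)·R1: [0, 0, 32/3, 4/3]
R4 ← R4 + (5/3)·R1: [0, 8, -2/3, 17/3]
R4 ← R4 − (4/9)·R2: [0, 0, 14/3, 7]
R4 ← R4 − (7/16)·R3: [0, 0, 0, 77/12]
Echelon form has 4 nonzero rows, so rank(B) = 4.
The rank gives the maximum number of linearly independent columns: 4.

4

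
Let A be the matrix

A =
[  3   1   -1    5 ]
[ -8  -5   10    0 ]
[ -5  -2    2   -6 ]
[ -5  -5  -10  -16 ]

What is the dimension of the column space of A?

4

Row reduce to echelon form.
R2 ← R2 + (8/3)·R1: [0, -7/3, 22/3, 40/3]
R3 ← R3 + (5/3)·R1: [0, -1/3, 1/3, 7/3]
R4 ← R4 + (5/3)·R1: [0, -10/3, -35/3, -23/3]
R3 ← R3 − (1/7)·R2: [0, 0, -5/7, 3/7]
R4 ← R4 − (10/7)·R2: [0, 0, -155/7, -187/7]
R4 ← R4 − (31)·R3: [0, 0, 0, -40]
Echelon form has 4 nonzero rows, so rank(A) = 4.
The column space has dimension equal to the rank: 4.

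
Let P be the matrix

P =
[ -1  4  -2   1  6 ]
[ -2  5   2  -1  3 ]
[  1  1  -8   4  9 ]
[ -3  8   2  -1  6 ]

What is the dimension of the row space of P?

Row reduce to echelon form.
R2 ← R2 − (2)·R1: [0, -3, 6, -3, -9]
R3 ← R3 + R1: [0, 5, -10, 5, 15]
R4 ← R4 − (3)·R1: [0, -4, 8, -4, -12]
R3 ← R3 + (5/3)·R2: [0, 0, 0, 0, 0]
R4 ← R4 − (4/3)·R2: [0, 0, 0, 0, 0]
Echelon form has 2 nonzero rows, so rank(P) = 2.
The row space has dimension equal to the rank: 2.

2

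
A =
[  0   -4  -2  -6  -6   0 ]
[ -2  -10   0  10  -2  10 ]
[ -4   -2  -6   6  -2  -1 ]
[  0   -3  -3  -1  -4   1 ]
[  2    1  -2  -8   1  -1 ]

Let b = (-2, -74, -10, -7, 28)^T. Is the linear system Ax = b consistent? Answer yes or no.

yes

Row reduce the augmented matrix [A | b].
Swap R1 ↔ R2
R3 ← R3 − (2)·R1: [0, 18, -6, -14, 2, -21, 138]
R5 ← R5 + R1: [0, -9, -2, 2, -1, 9, -46]
R3 ← R3 + (9/2)·R2: [0, 0, -15, -41, -25, -21, 129]
R4 ← R4 − (3/4)·R2: [0, 0, -3/2, 7/2, 1/2, 1, -11/2]
R5 ← R5 − (9/4)·R2: [0, 0, 5/2, 31/2, 25/2, 9, -83/2]
R4 ← R4 − (1/10)·R3: [0, 0, 0, 38/5, 3, 31/10, -92/5]
R5 ← R5 + (1/6)·R3: [0, 0, 0, 26/3, 25/3, 11/2, -20]
R5 ← R5 − (65/57)·R4: [0, 0, 0, 0, 280/57, 112/57, 56/57]
The echelon form has 5 nonzero rows, and every pivot lies in the first 6 columns, so rank(A) = rank([A|b]) = 5.
The system is consistent.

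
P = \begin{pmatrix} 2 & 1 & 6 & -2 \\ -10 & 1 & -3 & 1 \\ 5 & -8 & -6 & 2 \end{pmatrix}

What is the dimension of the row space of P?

Row reduce to echelon form.
R2 ← R2 + (5)·R1: [0, 6, 27, -9]
R3 ← R3 − (5/2)·R1: [0, -21/2, -21, 7]
R3 ← R3 + (7/4)·R2: [0, 0, 105/4, -35/4]
Echelon form has 3 nonzero rows, so rank(P) = 3.
The row space has dimension equal to the rank: 3.

3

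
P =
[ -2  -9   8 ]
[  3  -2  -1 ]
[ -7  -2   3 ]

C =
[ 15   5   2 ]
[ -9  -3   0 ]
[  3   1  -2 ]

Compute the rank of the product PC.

First compute PC:
[[ 75,  25, -20],
 [ 60,  20,   8],
 [-78, -26, -20]]
Now row reduce the product.
R2 ← R2 − (4/5)·R1: [0, 0, 24]
R3 ← R3 + (26/25)·R1: [0, 0, -204/5]
R3 ← R3 + (17/10)·R2: [0, 0, 0]
2 nonzero rows, so rank(PC) = 2.

2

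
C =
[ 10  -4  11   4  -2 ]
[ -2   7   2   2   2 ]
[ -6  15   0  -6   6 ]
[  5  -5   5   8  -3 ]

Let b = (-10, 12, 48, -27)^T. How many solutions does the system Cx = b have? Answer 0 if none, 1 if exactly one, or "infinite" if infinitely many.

Row reduce the augmented matrix [C | b].
R2 ← R2 + (1/5)·R1: [0, 31/5, 21/5, 14/5, 8/5, 10]
R3 ← R3 + (3/5)·R1: [0, 63/5, 33/5, -18/5, 24/5, 42]
R4 ← R4 − (1/2)·R1: [0, -3, -1/2, 6, -2, -22]
R3 ← R3 − (63/31)·R2: [0, 0, -60/31, -288/31, 48/31, 672/31]
R4 ← R4 + (15/31)·R2: [0, 0, 95/62, 228/31, -38/31, -532/31]
R4 ← R4 + (19/24)·R3: [0, 0, 0, 0, 0, 0]
The echelon form has 3 nonzero rows, and every pivot lies in the first 5 columns, so rank(C) = rank([C|b]) = 3.
The system is consistent.
rank = 3 < 5 unknowns, so there are infinitely many solutions.

infinite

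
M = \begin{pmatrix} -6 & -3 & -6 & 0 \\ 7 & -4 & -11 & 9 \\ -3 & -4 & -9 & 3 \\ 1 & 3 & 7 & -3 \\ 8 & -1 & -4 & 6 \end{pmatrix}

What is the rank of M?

2

Row reduce to echelon form.
R2 ← R2 + (7/6)·R1: [0, -15/2, -18, 9]
R3 ← R3 − (1/2)·R1: [0, -5/2, -6, 3]
R4 ← R4 + (1/6)·R1: [0, 5/2, 6, -3]
R5 ← R5 + (4/3)·R1: [0, -5, -12, 6]
R3 ← R3 − (1/3)·R2: [0, 0, 0, 0]
R4 ← R4 + (1/3)·R2: [0, 0, 0, 0]
R5 ← R5 − (2/3)·R2: [0, 0, 0, 0]
Echelon form has 2 nonzero rows, so rank(M) = 2.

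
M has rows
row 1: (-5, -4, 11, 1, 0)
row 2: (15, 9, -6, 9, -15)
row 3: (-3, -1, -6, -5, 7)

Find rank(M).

Row reduce to echelon form.
R2 ← R2 + (3)·R1: [0, -3, 27, 12, -15]
R3 ← R3 − (3/5)·R1: [0, 7/5, -63/5, -28/5, 7]
R3 ← R3 + (7/15)·R2: [0, 0, 0, 0, 0]
Echelon form has 2 nonzero rows, so rank(M) = 2.

2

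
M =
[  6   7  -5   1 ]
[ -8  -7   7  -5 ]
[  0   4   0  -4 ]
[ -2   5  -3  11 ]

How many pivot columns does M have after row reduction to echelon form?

Row reduce to echelon form.
R2 ← R2 + (4/3)·R1: [0, 7/3, 1/3, -11/3]
R4 ← R4 + (1/3)·R1: [0, 22/3, -14/3, 34/3]
R3 ← R3 − (12/7)·R2: [0, 0, -4/7, 16/7]
R4 ← R4 − (22/7)·R2: [0, 0, -40/7, 160/7]
R4 ← R4 − (10)·R3: [0, 0, 0, 0]
Echelon form has 3 nonzero rows, so rank(M) = 3.
Each nonzero row contributes one pivot column: 3 pivot columns.

3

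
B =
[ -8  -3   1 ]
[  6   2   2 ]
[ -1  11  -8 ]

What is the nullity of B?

Row reduce to echelon form.
R2 ← R2 + (3/4)·R1: [0, -1/4, 11/4]
R3 ← R3 − (1/8)·R1: [0, 91/8, -65/8]
R3 ← R3 + (91/2)·R2: [0, 0, 117]
3 nonzero rows, so rank(B) = 3.
B has 3 columns; by rank–nullity, nullity = 3 − 3 = 0.

0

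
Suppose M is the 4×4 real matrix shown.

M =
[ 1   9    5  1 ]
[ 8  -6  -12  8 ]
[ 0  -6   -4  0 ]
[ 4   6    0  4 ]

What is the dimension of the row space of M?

2

Row reduce to echelon form.
R2 ← R2 − (8)·R1: [0, -78, -52, 0]
R4 ← R4 − (4)·R1: [0, -30, -20, 0]
R3 ← R3 − (1/13)·R2: [0, 0, 0, 0]
R4 ← R4 − (5/13)·R2: [0, 0, 0, 0]
Echelon form has 2 nonzero rows, so rank(M) = 2.
The row space has dimension equal to the rank: 2.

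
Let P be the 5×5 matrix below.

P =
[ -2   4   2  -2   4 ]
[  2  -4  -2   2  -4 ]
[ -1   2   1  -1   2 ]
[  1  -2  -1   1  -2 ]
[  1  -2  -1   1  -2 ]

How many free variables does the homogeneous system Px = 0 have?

Row reduce to echelon form.
R2 ← R2 + R1: [0, 0, 0, 0, 0]
R3 ← R3 − (1/2)·R1: [0, 0, 0, 0, 0]
R4 ← R4 + (1/2)·R1: [0, 0, 0, 0, 0]
R5 ← R5 + (1/2)·R1: [0, 0, 0, 0, 0]
1 nonzero row, so rank(P) = 1.
P has 5 columns; by rank–nullity, nullity = 5 − 1 = 4.

4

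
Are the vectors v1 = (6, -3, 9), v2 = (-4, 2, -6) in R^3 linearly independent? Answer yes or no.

no

Form the matrix with these vectors as rows and row reduce.
R2 ← R2 + (2/3)·R1: [0, 0, 0]
1 nonzero row, so the 2 vectors span a space of dimension 1.
Since 1 < 2, the vectors are linearly dependent.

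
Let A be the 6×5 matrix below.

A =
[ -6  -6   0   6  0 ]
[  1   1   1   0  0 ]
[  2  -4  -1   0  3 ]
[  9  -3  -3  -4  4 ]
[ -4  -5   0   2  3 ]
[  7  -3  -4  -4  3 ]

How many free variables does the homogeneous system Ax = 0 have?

1

Row reduce to echelon form.
R2 ← R2 + (1/6)·R1: [0, 0, 1, 1, 0]
R3 ← R3 + (1/3)·R1: [0, -6, -1, 2, 3]
R4 ← R4 + (3/2)·R1: [0, -12, -3, 5, 4]
R5 ← R5 − (2/3)·R1: [0, -1, 0, -2, 3]
R6 ← R6 + (7/6)·R1: [0, -10, -4, 3, 3]
Swap R2 ↔ R3
R4 ← R4 − (2)·R2: [0, 0, -1, 1, -2]
R5 ← R5 − (1/6)·R2: [0, 0, 1/6, -7/3, 5/2]
R6 ← R6 − (5/3)·R2: [0, 0, -7/3, -1/3, -2]
R4 ← R4 + R3: [0, 0, 0, 2, -2]
R5 ← R5 − (1/6)·R3: [0, 0, 0, -5/2, 5/2]
R6 ← R6 + (7/3)·R3: [0, 0, 0, 2, -2]
R5 ← R5 + (5/4)·R4: [0, 0, 0, 0, 0]
R6 ← R6 − R4: [0, 0, 0, 0, 0]
4 nonzero rows, so rank(A) = 4.
A has 5 columns; by rank–nullity, nullity = 5 − 4 = 1.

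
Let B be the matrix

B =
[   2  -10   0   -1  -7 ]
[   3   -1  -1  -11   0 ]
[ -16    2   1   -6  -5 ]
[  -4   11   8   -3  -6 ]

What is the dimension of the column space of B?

4

Row reduce to echelon form.
R2 ← R2 − (3/2)·R1: [0, 14, -1, -19/2, 21/2]
R3 ← R3 + (8)·R1: [0, -78, 1, -14, -61]
R4 ← R4 + (2)·R1: [0, -9, 8, -5, -20]
R3 ← R3 + (39/7)·R2: [0, 0, -32/7, -937/14, -5/2]
R4 ← R4 + (9/14)·R2: [0, 0, 103/14, -311/28, -53/4]
R4 ← R4 + (103/64)·R3: [0, 0, 0, -15209/128, -2211/128]
Echelon form has 4 nonzero rows, so rank(B) = 4.
The column space has dimension equal to the rank: 4.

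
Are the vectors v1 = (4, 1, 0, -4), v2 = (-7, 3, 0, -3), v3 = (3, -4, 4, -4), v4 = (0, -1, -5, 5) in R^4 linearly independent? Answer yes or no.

yes

Form the matrix with these vectors as rows and row reduce.
R2 ← R2 + (7/4)·R1: [0, 19/4, 0, -10]
R3 ← R3 − (3/4)·R1: [0, -19/4, 4, -1]
R3 ← R3 + R2: [0, 0, 4, -11]
R4 ← R4 + (4/19)·R2: [0, 0, -5, 55/19]
R4 ← R4 + (5/4)·R3: [0, 0, 0, -825/76]
4 nonzero rows, so the 4 vectors span a space of dimension 4.
Since 4 = 4, the vectors are linearly independent.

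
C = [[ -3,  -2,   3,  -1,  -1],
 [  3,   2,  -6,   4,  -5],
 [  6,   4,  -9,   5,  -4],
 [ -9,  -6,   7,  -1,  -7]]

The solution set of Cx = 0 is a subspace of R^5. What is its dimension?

Row reduce to echelon form.
R2 ← R2 + R1: [0, 0, -3, 3, -6]
R3 ← R3 + (2)·R1: [0, 0, -3, 3, -6]
R4 ← R4 − (3)·R1: [0, 0, -2, 2, -4]
R3 ← R3 − R2: [0, 0, 0, 0, 0]
R4 ← R4 − (2/3)·R2: [0, 0, 0, 0, 0]
2 nonzero rows, so rank(C) = 2.
C has 5 columns; by rank–nullity, nullity = 5 − 2 = 3.

3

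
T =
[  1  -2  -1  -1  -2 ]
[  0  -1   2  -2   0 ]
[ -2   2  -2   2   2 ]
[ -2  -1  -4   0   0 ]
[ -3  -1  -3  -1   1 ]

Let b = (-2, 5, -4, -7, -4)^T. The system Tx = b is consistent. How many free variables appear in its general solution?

2

Row reduce the augmented matrix [T | b].
R3 ← R3 + (2)·R1: [0, -2, -4, 0, -2, -8]
R4 ← R4 + (2)·R1: [0, -5, -6, -2, -4, -11]
R5 ← R5 + (3)·R1: [0, -7, -6, -4, -5, -10]
R3 ← R3 − (2)·R2: [0, 0, -8, 4, -2, -18]
R4 ← R4 − (5)·R2: [0, 0, -16, 8, -4, -36]
R5 ← R5 − (7)·R2: [0, 0, -20, 10, -5, -45]
R4 ← R4 − (2)·R3: [0, 0, 0, 0, 0, 0]
R5 ← R5 − (5/2)·R3: [0, 0, 0, 0, 0, 0]
The echelon form has 3 nonzero rows, and every pivot lies in the first 5 columns, so rank(T) = rank([T|b]) = 3.
The system is consistent.
Free variables = (unknowns) − (rank) = 5 − 3 = 2.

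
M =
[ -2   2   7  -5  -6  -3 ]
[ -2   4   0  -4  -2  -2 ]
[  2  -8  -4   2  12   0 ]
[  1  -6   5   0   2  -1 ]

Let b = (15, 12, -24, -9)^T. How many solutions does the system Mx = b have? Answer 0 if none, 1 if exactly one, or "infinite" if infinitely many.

infinite

Row reduce the augmented matrix [M | b].
R2 ← R2 − R1: [0, 2, -7, 1, 4, 1, -3]
R3 ← R3 + R1: [0, -6, 3, -3, 6, -3, -9]
R4 ← R4 + (1/2)·R1: [0, -5, 17/2, -5/2, -1, -5/2, -3/2]
R3 ← R3 + (3)·R2: [0, 0, -18, 0, 18, 0, -18]
R4 ← R4 + (5/2)·R2: [0, 0, -9, 0, 9, 0, -9]
R4 ← R4 − (1/2)·R3: [0, 0, 0, 0, 0, 0, 0]
The echelon form has 3 nonzero rows, and every pivot lies in the first 6 columns, so rank(M) = rank([M|b]) = 3.
The system is consistent.
rank = 3 < 6 unknowns, so there are infinitely many solutions.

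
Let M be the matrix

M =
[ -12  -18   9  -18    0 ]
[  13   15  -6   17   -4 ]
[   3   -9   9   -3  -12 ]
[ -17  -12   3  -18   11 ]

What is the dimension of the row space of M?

Row reduce to echelon form.
R2 ← R2 + (13/12)·R1: [0, -9/2, 15/4, -5/2, -4]
R3 ← R3 + (1/4)·R1: [0, -27/2, 45/4, -15/2, -12]
R4 ← R4 − (17/12)·R1: [0, 27/2, -39/4, 15/2, 11]
R3 ← R3 − (3)·R2: [0, 0, 0, 0, 0]
R4 ← R4 + (3)·R2: [0, 0, 3/2, 0, -1]
Swap R3 ↔ R4
Echelon form has 3 nonzero rows, so rank(M) = 3.
The row space has dimension equal to the rank: 3.

3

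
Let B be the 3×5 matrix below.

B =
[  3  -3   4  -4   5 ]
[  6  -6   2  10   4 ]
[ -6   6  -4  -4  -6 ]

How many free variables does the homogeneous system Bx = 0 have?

3

Row reduce to echelon form.
R2 ← R2 − (2)·R1: [0, 0, -6, 18, -6]
R3 ← R3 + (2)·R1: [0, 0, 4, -12, 4]
R3 ← R3 + (2/3)·R2: [0, 0, 0, 0, 0]
2 nonzero rows, so rank(B) = 2.
B has 5 columns; by rank–nullity, nullity = 5 − 2 = 3.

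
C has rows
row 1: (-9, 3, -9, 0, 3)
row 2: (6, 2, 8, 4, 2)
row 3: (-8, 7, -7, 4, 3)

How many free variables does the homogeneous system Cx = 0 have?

Row reduce to echelon form.
R2 ← R2 + (2/3)·R1: [0, 4, 2, 4, 4]
R3 ← R3 − (8/9)·R1: [0, 13/3, 1, 4, 1/3]
R3 ← R3 − (13/12)·R2: [0, 0, -7/6, -1/3, -4]
3 nonzero rows, so rank(C) = 3.
C has 5 columns; by rank–nullity, nullity = 5 − 3 = 2.

2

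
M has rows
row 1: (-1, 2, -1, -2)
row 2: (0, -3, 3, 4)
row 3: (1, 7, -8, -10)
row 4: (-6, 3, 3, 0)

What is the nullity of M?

2

Row reduce to echelon form.
R3 ← R3 + R1: [0, 9, -9, -12]
R4 ← R4 − (6)·R1: [0, -9, 9, 12]
R3 ← R3 + (3)·R2: [0, 0, 0, 0]
R4 ← R4 − (3)·R2: [0, 0, 0, 0]
2 nonzero rows, so rank(M) = 2.
M has 4 columns; by rank–nullity, nullity = 4 − 2 = 2.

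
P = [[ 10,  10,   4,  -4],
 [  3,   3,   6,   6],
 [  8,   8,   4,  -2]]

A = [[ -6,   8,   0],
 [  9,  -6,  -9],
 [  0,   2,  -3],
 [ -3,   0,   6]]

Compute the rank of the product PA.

2

First compute PA:
[[ 42,  28, -126],
 [ -9,  18,  -9],
 [ 30,  24, -96]]
Now row reduce the product.
R2 ← R2 + (3/14)·R1: [0, 24, -36]
R3 ← R3 − (5/7)·R1: [0, 4, -6]
R3 ← R3 − (1/6)·R2: [0, 0, 0]
2 nonzero rows, so rank(PA) = 2.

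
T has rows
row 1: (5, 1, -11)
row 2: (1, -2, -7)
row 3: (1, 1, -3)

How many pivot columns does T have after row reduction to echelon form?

3

Row reduce to echelon form.
R2 ← R2 − (1/5)·R1: [0, -11/5, -24/5]
R3 ← R3 − (1/5)·R1: [0, 4/5, -4/5]
R3 ← R3 + (4/11)·R2: [0, 0, -28/11]
Echelon form has 3 nonzero rows, so rank(T) = 3.
Each nonzero row contributes one pivot column: 3 pivot columns.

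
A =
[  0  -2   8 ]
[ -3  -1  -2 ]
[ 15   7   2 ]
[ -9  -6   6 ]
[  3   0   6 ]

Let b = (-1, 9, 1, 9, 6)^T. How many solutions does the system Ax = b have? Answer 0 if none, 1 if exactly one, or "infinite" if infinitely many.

Row reduce the augmented matrix [A | b].
Swap R1 ↔ R2
R3 ← R3 + (5)·R1: [0, 2, -8, 46]
R4 ← R4 − (3)·R1: [0, -3, 12, -18]
R5 ← R5 + R1: [0, -1, 4, 15]
R3 ← R3 + R2: [0, 0, 0, 45]
R4 ← R4 − (3/2)·R2: [0, 0, 0, -33/2]
R5 ← R5 − (1/2)·R2: [0, 0, 0, 31/2]
R4 ← R4 + (11/30)·R3: [0, 0, 0, 0]
R5 ← R5 − (31/90)·R3: [0, 0, 0, 0]
The echelon form has 3 nonzero rows; the last pivot sits in the augmented column, so rank(A) = 2 but rank([A|b]) = 3.
Since the ranks differ, the system is inconsistent.
It has no solutions.

0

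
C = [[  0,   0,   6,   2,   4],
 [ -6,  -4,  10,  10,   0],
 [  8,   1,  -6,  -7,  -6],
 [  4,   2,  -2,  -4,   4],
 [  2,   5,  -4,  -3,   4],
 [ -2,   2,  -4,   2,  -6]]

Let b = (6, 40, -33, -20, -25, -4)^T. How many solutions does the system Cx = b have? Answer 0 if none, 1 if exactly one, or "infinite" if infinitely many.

Row reduce the augmented matrix [C | b].
Swap R1 ↔ R2
R3 ← R3 + (4/3)·R1: [0, -13/3, 22/3, 19/3, -6, 61/3]
R4 ← R4 + (2/3)·R1: [0, -2/3, 14/3, 8/3, 4, 20/3]
R5 ← R5 + (1/3)·R1: [0, 11/3, -2/3, 1/3, 4, -35/3]
R6 ← R6 − (1/3)·R1: [0, 10/3, -22/3, -4/3, -6, -52/3]
Swap R2 ↔ R3
R4 ← R4 − (2/13)·R2: [0, 0, 46/13, 22/13, 64/13, 46/13]
R5 ← R5 + (11/13)·R2: [0, 0, 72/13, 74/13, -14/13, 72/13]
R6 ← R6 + (10/13)·R2: [0, 0, -22/13, 46/13, -138/13, -22/13]
R4 ← R4 − (23/39)·R3: [0, 0, 0, 20/39, 100/39, 0]
R5 ← R5 − (12/13)·R3: [0, 0, 0, 50/13, -62/13, 0]
R6 ← R6 + (11/39)·R3: [0, 0, 0, 160/39, -370/39, 0]
R5 ← R5 − (15/2)·R4: [0, 0, 0, 0, -24, 0]
R6 ← R6 − (8)·R4: [0, 0, 0, 0, -30, 0]
R6 ← R6 − (5/4)·R5: [0, 0, 0, 0, 0, 0]
The echelon form has 5 nonzero rows, and every pivot lies in the first 5 columns, so rank(C) = rank([C|b]) = 5.
The system is consistent.
rank = 5 = number of unknowns, so the solution is unique.

1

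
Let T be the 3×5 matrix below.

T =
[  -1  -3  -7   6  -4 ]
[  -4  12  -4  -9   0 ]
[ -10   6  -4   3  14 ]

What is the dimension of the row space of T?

Row reduce to echelon form.
R2 ← R2 − (4)·R1: [0, 24, 24, -33, 16]
R3 ← R3 − (10)·R1: [0, 36, 66, -57, 54]
R3 ← R3 − (3/2)·R2: [0, 0, 30, -15/2, 30]
Echelon form has 3 nonzero rows, so rank(T) = 3.
The row space has dimension equal to the rank: 3.

3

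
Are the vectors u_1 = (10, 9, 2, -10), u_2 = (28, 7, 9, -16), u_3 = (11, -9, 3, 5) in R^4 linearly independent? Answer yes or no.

yes

Form the matrix with these vectors as rows and row reduce.
R2 ← R2 − (14/5)·R1: [0, -91/5, 17/5, 12]
R3 ← R3 − (11/10)·R1: [0, -189/10, 4/5, 16]
R3 ← R3 − (27/26)·R2: [0, 0, -71/26, 46/13]
3 nonzero rows, so the 3 vectors span a space of dimension 3.
Since 3 = 3, the vectors are linearly independent.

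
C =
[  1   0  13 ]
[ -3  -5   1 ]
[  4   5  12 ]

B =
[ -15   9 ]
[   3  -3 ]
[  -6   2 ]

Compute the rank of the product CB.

2

First compute CB:
[[-93,  35],
 [ 24, -10],
 [-117,  45]]
Now row reduce the product.
R2 ← R2 + (8/31)·R1: [0, -30/31]
R3 ← R3 − (39/31)·R1: [0, 30/31]
R3 ← R3 + R2: [0, 0]
2 nonzero rows, so rank(CB) = 2.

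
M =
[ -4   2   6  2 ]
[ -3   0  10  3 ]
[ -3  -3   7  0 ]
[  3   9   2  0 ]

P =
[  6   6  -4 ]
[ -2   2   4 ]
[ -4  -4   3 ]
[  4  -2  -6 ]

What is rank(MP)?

First compute MP:
[[-44, -48,  30],
 [-46, -64,  24],
 [-40, -52,  21],
 [ -8,  28,  30]]
Now row reduce the product.
R2 ← R2 − (23/22)·R1: [0, -152/11, -81/11]
R3 ← R3 − (10/11)·R1: [0, -92/11, -69/11]
R4 ← R4 − (2/11)·R1: [0, 404/11, 270/11]
R3 ← R3 − (23/38)·R2: [0, 0, -69/38]
R4 ← R4 + (101/38)·R2: [0, 0, 189/38]
R4 ← R4 + (63/23)·R3: [0, 0, 0]
3 nonzero rows, so rank(MP) = 3.

3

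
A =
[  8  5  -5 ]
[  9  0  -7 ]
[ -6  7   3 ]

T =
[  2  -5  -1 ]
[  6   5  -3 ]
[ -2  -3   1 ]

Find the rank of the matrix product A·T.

2

First compute AT:
[[ 56,   0, -28],
 [ 32, -24, -16],
 [ 24,  56, -12]]
Now row reduce the product.
R2 ← R2 − (4/7)·R1: [0, -24, 0]
R3 ← R3 − (3/7)·R1: [0, 56, 0]
R3 ← R3 + (7/3)·R2: [0, 0, 0]
2 nonzero rows, so rank(AT) = 2.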